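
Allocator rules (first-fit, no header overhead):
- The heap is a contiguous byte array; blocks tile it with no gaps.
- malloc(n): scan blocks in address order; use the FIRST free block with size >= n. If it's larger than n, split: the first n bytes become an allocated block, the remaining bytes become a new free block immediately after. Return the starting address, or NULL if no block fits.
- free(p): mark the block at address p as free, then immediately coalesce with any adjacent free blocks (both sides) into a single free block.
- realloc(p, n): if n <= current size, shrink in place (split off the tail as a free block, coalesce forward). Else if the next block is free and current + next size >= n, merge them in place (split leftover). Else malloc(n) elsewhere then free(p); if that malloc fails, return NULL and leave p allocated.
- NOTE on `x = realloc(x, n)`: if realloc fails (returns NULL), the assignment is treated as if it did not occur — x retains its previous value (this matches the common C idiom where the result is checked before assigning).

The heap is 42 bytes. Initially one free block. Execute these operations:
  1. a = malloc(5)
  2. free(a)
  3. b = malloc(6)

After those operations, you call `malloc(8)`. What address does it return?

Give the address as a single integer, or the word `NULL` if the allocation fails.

Answer: 6

Derivation:
Op 1: a = malloc(5) -> a = 0; heap: [0-4 ALLOC][5-41 FREE]
Op 2: free(a) -> (freed a); heap: [0-41 FREE]
Op 3: b = malloc(6) -> b = 0; heap: [0-5 ALLOC][6-41 FREE]
malloc(8): first-fit scan over [0-5 ALLOC][6-41 FREE] -> 6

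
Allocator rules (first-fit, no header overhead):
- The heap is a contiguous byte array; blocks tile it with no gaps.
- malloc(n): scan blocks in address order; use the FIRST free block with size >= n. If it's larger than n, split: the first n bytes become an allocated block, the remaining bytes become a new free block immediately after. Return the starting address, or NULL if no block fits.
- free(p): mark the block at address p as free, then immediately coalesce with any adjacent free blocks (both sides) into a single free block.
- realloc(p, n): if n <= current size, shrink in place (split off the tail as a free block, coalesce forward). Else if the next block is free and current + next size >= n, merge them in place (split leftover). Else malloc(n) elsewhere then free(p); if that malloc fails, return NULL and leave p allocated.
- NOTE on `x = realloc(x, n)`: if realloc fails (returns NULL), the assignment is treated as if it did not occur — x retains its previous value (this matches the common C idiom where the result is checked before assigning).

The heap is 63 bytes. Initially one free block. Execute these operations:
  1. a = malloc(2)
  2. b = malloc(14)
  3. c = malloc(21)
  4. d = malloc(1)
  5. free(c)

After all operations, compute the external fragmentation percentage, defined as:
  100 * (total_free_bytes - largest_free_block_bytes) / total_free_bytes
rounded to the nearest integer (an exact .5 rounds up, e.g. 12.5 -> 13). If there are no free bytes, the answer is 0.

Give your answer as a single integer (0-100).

Answer: 46

Derivation:
Op 1: a = malloc(2) -> a = 0; heap: [0-1 ALLOC][2-62 FREE]
Op 2: b = malloc(14) -> b = 2; heap: [0-1 ALLOC][2-15 ALLOC][16-62 FREE]
Op 3: c = malloc(21) -> c = 16; heap: [0-1 ALLOC][2-15 ALLOC][16-36 ALLOC][37-62 FREE]
Op 4: d = malloc(1) -> d = 37; heap: [0-1 ALLOC][2-15 ALLOC][16-36 ALLOC][37-37 ALLOC][38-62 FREE]
Op 5: free(c) -> (freed c); heap: [0-1 ALLOC][2-15 ALLOC][16-36 FREE][37-37 ALLOC][38-62 FREE]
Free blocks: [21 25] total_free=46 largest=25 -> 100*(46-25)/46 = 2100/46 ≈ 45.652 -> rounds to 46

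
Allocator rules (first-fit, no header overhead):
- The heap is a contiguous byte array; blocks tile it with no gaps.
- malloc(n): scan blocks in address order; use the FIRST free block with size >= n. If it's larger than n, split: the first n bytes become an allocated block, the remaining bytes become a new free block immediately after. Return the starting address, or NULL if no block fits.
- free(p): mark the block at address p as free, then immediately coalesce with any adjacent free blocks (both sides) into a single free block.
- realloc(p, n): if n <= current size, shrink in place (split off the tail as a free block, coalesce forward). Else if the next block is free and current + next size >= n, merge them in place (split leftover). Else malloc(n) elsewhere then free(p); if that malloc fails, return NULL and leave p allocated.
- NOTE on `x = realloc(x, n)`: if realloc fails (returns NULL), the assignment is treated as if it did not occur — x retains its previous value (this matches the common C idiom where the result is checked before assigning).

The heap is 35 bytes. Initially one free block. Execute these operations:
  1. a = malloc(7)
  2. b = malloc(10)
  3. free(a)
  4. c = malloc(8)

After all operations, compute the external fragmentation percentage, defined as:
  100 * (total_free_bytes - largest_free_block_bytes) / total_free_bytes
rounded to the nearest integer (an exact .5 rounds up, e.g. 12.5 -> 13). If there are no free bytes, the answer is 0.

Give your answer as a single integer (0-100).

Answer: 41

Derivation:
Op 1: a = malloc(7) -> a = 0; heap: [0-6 ALLOC][7-34 FREE]
Op 2: b = malloc(10) -> b = 7; heap: [0-6 ALLOC][7-16 ALLOC][17-34 FREE]
Op 3: free(a) -> (freed a); heap: [0-6 FREE][7-16 ALLOC][17-34 FREE]
Op 4: c = malloc(8) -> c = 17; heap: [0-6 FREE][7-16 ALLOC][17-24 ALLOC][25-34 FREE]
Free blocks: [7 10] total_free=17 largest=10 -> 100*(17-10)/17 = 700/17 ≈ 41.176 -> rounds to 41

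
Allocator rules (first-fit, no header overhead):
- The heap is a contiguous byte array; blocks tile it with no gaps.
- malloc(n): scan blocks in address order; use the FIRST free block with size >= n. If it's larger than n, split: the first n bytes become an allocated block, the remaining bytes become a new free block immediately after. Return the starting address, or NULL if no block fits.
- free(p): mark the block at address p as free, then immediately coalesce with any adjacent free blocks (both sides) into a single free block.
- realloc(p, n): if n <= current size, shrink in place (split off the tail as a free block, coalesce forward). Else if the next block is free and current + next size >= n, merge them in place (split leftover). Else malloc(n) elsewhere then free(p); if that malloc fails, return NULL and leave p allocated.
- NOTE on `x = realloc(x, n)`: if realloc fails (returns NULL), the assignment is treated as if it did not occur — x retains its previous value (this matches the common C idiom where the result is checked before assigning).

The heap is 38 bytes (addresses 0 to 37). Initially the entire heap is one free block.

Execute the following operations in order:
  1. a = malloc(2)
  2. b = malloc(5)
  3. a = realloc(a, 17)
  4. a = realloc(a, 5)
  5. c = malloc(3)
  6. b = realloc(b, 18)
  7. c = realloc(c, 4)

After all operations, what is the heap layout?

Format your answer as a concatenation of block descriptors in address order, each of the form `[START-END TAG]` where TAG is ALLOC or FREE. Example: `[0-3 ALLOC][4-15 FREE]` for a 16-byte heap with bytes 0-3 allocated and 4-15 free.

Op 1: a = malloc(2) -> a = 0; heap: [0-1 ALLOC][2-37 FREE]
Op 2: b = malloc(5) -> b = 2; heap: [0-1 ALLOC][2-6 ALLOC][7-37 FREE]
Op 3: a = realloc(a, 17) -> a = 7; heap: [0-1 FREE][2-6 ALLOC][7-23 ALLOC][24-37 FREE]
Op 4: a = realloc(a, 5) -> a = 7; heap: [0-1 FREE][2-6 ALLOC][7-11 ALLOC][12-37 FREE]
Op 5: c = malloc(3) -> c = 12; heap: [0-1 FREE][2-6 ALLOC][7-11 ALLOC][12-14 ALLOC][15-37 FREE]
Op 6: b = realloc(b, 18) -> b = 15; heap: [0-6 FREE][7-11 ALLOC][12-14 ALLOC][15-32 ALLOC][33-37 FREE]
Op 7: c = realloc(c, 4) -> c = 0; heap: [0-3 ALLOC][4-6 FREE][7-11 ALLOC][12-14 FREE][15-32 ALLOC][33-37 FREE]

Answer: [0-3 ALLOC][4-6 FREE][7-11 ALLOC][12-14 FREE][15-32 ALLOC][33-37 FREE]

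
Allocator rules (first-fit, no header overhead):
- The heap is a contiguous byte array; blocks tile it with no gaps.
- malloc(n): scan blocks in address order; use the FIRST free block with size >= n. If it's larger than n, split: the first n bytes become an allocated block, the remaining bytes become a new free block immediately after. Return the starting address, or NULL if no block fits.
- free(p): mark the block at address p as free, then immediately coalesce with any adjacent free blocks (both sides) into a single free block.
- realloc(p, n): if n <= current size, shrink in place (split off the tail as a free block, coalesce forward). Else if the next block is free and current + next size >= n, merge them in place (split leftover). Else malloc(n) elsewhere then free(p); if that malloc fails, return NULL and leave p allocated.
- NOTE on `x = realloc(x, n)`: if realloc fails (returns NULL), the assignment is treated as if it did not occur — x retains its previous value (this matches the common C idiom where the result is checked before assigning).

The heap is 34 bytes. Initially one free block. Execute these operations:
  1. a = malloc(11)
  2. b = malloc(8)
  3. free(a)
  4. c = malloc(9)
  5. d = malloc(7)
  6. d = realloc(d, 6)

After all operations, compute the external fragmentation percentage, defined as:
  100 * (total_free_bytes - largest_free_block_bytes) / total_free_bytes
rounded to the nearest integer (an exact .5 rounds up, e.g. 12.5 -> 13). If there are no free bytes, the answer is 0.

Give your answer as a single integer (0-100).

Op 1: a = malloc(11) -> a = 0; heap: [0-10 ALLOC][11-33 FREE]
Op 2: b = malloc(8) -> b = 11; heap: [0-10 ALLOC][11-18 ALLOC][19-33 FREE]
Op 3: free(a) -> (freed a); heap: [0-10 FREE][11-18 ALLOC][19-33 FREE]
Op 4: c = malloc(9) -> c = 0; heap: [0-8 ALLOC][9-10 FREE][11-18 ALLOC][19-33 FREE]
Op 5: d = malloc(7) -> d = 19; heap: [0-8 ALLOC][9-10 FREE][11-18 ALLOC][19-25 ALLOC][26-33 FREE]
Op 6: d = realloc(d, 6) -> d = 19; heap: [0-8 ALLOC][9-10 FREE][11-18 ALLOC][19-24 ALLOC][25-33 FREE]
Free blocks: [2 9] total_free=11 largest=9 -> 100*(11-9)/11 = 200/11 ≈ 18.182 -> rounds to 18

Answer: 18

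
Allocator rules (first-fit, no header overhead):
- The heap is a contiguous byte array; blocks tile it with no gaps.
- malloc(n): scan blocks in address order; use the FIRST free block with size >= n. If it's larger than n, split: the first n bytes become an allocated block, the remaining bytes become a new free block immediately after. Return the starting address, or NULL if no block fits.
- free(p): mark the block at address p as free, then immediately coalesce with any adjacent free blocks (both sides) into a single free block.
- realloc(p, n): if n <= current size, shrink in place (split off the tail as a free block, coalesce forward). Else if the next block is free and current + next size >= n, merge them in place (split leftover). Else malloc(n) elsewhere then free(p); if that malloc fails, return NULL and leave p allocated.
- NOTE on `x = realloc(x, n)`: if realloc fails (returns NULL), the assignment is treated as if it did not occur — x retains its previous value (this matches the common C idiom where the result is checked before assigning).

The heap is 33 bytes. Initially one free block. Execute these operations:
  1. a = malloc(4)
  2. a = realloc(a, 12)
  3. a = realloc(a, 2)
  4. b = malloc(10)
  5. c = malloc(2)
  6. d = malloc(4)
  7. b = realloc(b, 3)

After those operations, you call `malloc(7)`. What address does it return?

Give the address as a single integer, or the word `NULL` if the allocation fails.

Op 1: a = malloc(4) -> a = 0; heap: [0-3 ALLOC][4-32 FREE]
Op 2: a = realloc(a, 12) -> a = 0; heap: [0-11 ALLOC][12-32 FREE]
Op 3: a = realloc(a, 2) -> a = 0; heap: [0-1 ALLOC][2-32 FREE]
Op 4: b = malloc(10) -> b = 2; heap: [0-1 ALLOC][2-11 ALLOC][12-32 FREE]
Op 5: c = malloc(2) -> c = 12; heap: [0-1 ALLOC][2-11 ALLOC][12-13 ALLOC][14-32 FREE]
Op 6: d = malloc(4) -> d = 14; heap: [0-1 ALLOC][2-11 ALLOC][12-13 ALLOC][14-17 ALLOC][18-32 FREE]
Op 7: b = realloc(b, 3) -> b = 2; heap: [0-1 ALLOC][2-4 ALLOC][5-11 FREE][12-13 ALLOC][14-17 ALLOC][18-32 FREE]
malloc(7): first-fit scan over [0-1 ALLOC][2-4 ALLOC][5-11 FREE][12-13 ALLOC][14-17 ALLOC][18-32 FREE] -> 5

Answer: 5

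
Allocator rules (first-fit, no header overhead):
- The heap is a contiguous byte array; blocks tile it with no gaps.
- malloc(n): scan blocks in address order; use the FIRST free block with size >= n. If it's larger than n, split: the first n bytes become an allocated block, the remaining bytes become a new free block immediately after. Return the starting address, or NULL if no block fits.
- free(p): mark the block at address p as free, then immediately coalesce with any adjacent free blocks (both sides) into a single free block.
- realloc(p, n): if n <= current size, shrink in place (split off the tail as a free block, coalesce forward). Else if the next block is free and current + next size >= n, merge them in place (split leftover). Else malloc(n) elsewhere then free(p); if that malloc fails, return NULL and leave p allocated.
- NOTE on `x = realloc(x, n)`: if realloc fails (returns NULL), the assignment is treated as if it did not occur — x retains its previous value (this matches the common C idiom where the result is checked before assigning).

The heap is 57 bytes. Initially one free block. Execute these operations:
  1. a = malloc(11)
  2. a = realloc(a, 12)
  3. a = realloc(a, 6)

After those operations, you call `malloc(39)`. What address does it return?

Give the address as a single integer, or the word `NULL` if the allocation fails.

Answer: 6

Derivation:
Op 1: a = malloc(11) -> a = 0; heap: [0-10 ALLOC][11-56 FREE]
Op 2: a = realloc(a, 12) -> a = 0; heap: [0-11 ALLOC][12-56 FREE]
Op 3: a = realloc(a, 6) -> a = 0; heap: [0-5 ALLOC][6-56 FREE]
malloc(39): first-fit scan over [0-5 ALLOC][6-56 FREE] -> 6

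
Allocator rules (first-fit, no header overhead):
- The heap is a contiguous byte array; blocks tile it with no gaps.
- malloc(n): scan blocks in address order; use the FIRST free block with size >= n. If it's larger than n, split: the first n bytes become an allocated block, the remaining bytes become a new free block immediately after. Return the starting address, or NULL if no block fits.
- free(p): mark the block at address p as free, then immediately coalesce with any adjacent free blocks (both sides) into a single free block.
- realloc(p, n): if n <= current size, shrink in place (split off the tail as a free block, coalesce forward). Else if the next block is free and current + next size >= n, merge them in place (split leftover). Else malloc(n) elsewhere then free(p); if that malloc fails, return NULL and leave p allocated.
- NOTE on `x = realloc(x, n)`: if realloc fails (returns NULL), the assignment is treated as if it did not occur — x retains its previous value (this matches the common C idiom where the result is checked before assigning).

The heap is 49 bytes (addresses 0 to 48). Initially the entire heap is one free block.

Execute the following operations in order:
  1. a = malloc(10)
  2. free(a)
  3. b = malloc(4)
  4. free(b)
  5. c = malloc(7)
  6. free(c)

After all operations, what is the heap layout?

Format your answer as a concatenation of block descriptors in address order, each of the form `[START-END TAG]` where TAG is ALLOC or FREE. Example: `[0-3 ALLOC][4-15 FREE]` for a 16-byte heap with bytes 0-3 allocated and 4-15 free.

Op 1: a = malloc(10) -> a = 0; heap: [0-9 ALLOC][10-48 FREE]
Op 2: free(a) -> (freed a); heap: [0-48 FREE]
Op 3: b = malloc(4) -> b = 0; heap: [0-3 ALLOC][4-48 FREE]
Op 4: free(b) -> (freed b); heap: [0-48 FREE]
Op 5: c = malloc(7) -> c = 0; heap: [0-6 ALLOC][7-48 FREE]
Op 6: free(c) -> (freed c); heap: [0-48 FREE]

Answer: [0-48 FREE]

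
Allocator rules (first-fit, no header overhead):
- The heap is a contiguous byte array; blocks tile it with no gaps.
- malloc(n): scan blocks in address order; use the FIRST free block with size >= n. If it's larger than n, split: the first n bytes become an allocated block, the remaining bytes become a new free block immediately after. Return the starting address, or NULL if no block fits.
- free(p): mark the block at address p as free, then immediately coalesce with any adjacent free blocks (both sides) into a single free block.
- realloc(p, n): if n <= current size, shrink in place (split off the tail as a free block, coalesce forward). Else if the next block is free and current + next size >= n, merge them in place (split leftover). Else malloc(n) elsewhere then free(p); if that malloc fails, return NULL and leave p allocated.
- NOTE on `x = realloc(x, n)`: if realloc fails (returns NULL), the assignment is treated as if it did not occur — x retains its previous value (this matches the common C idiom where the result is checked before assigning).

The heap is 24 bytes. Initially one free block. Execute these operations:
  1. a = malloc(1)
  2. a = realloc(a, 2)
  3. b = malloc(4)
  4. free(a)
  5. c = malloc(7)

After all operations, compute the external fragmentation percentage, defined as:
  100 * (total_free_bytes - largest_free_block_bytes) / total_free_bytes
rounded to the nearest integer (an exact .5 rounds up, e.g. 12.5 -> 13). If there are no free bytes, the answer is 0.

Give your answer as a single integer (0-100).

Op 1: a = malloc(1) -> a = 0; heap: [0-0 ALLOC][1-23 FREE]
Op 2: a = realloc(a, 2) -> a = 0; heap: [0-1 ALLOC][2-23 FREE]
Op 3: b = malloc(4) -> b = 2; heap: [0-1 ALLOC][2-5 ALLOC][6-23 FREE]
Op 4: free(a) -> (freed a); heap: [0-1 FREE][2-5 ALLOC][6-23 FREE]
Op 5: c = malloc(7) -> c = 6; heap: [0-1 FREE][2-5 ALLOC][6-12 ALLOC][13-23 FREE]
Free blocks: [2 11] total_free=13 largest=11 -> 100*(13-11)/13 = 200/13 ≈ 15.385 -> rounds to 15

Answer: 15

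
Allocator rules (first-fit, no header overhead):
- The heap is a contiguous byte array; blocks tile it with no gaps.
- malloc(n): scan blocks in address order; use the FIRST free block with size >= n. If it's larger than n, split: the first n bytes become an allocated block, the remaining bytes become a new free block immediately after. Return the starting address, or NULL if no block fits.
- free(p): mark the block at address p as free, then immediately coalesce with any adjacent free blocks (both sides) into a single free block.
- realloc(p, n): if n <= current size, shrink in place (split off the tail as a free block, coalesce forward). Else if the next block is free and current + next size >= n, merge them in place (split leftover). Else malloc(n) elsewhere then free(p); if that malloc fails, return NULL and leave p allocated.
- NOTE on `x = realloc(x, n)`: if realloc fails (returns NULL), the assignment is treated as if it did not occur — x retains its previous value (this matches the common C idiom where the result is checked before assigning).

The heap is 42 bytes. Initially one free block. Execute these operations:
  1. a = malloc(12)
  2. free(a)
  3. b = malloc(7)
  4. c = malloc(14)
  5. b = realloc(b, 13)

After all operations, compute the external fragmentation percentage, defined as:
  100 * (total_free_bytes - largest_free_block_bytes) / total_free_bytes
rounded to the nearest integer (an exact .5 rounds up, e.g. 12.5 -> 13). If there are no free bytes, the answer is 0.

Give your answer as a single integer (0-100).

Answer: 47

Derivation:
Op 1: a = malloc(12) -> a = 0; heap: [0-11 ALLOC][12-41 FREE]
Op 2: free(a) -> (freed a); heap: [0-41 FREE]
Op 3: b = malloc(7) -> b = 0; heap: [0-6 ALLOC][7-41 FREE]
Op 4: c = malloc(14) -> c = 7; heap: [0-6 ALLOC][7-20 ALLOC][21-41 FREE]
Op 5: b = realloc(b, 13) -> b = 21; heap: [0-6 FREE][7-20 ALLOC][21-33 ALLOC][34-41 FREE]
Free blocks: [7 8] total_free=15 largest=8 -> 100*(15-8)/15 = 700/15 ≈ 46.667 -> rounds to 47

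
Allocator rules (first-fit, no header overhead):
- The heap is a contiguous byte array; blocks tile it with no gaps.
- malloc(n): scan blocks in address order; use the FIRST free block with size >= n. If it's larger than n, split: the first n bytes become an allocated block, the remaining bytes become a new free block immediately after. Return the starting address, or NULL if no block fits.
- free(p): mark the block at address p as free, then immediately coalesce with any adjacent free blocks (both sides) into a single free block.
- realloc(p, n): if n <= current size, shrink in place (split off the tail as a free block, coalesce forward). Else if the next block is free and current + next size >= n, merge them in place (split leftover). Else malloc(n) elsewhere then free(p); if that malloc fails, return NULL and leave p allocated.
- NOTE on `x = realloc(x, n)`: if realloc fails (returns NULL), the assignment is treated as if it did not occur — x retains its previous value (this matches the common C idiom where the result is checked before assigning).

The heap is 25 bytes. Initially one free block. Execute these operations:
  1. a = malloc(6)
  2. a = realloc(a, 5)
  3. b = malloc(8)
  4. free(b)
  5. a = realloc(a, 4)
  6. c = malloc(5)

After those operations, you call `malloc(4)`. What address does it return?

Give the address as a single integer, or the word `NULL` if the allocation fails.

Op 1: a = malloc(6) -> a = 0; heap: [0-5 ALLOC][6-24 FREE]
Op 2: a = realloc(a, 5) -> a = 0; heap: [0-4 ALLOC][5-24 FREE]
Op 3: b = malloc(8) -> b = 5; heap: [0-4 ALLOC][5-12 ALLOC][13-24 FREE]
Op 4: free(b) -> (freed b); heap: [0-4 ALLOC][5-24 FREE]
Op 5: a = realloc(a, 4) -> a = 0; heap: [0-3 ALLOC][4-24 FREE]
Op 6: c = malloc(5) -> c = 4; heap: [0-3 ALLOC][4-8 ALLOC][9-24 FREE]
malloc(4): first-fit scan over [0-3 ALLOC][4-8 ALLOC][9-24 FREE] -> 9

Answer: 9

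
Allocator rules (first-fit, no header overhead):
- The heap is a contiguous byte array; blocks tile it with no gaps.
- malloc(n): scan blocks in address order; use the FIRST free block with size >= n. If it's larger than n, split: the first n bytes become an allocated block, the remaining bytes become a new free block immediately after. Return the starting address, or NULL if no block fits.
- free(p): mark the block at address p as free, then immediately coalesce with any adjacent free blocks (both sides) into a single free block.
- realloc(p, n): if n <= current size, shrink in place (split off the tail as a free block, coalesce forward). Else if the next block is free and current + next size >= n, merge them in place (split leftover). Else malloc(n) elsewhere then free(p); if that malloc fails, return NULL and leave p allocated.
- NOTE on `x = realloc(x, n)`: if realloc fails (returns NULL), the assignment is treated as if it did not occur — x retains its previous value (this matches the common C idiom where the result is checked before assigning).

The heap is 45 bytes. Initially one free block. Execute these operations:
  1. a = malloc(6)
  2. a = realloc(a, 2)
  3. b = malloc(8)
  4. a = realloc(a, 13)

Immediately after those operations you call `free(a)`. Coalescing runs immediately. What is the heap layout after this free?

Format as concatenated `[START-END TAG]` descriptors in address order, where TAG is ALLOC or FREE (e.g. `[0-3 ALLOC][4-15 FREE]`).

Answer: [0-1 FREE][2-9 ALLOC][10-44 FREE]

Derivation:
Op 1: a = malloc(6) -> a = 0; heap: [0-5 ALLOC][6-44 FREE]
Op 2: a = realloc(a, 2) -> a = 0; heap: [0-1 ALLOC][2-44 FREE]
Op 3: b = malloc(8) -> b = 2; heap: [0-1 ALLOC][2-9 ALLOC][10-44 FREE]
Op 4: a = realloc(a, 13) -> a = 10; heap: [0-1 FREE][2-9 ALLOC][10-22 ALLOC][23-44 FREE]
free(a): a = 10 -> block [10-22 ALLOC]; mark free, coalesce with adjacent free neighbors -> [0-1 FREE][2-9 ALLOC][10-44 FREE]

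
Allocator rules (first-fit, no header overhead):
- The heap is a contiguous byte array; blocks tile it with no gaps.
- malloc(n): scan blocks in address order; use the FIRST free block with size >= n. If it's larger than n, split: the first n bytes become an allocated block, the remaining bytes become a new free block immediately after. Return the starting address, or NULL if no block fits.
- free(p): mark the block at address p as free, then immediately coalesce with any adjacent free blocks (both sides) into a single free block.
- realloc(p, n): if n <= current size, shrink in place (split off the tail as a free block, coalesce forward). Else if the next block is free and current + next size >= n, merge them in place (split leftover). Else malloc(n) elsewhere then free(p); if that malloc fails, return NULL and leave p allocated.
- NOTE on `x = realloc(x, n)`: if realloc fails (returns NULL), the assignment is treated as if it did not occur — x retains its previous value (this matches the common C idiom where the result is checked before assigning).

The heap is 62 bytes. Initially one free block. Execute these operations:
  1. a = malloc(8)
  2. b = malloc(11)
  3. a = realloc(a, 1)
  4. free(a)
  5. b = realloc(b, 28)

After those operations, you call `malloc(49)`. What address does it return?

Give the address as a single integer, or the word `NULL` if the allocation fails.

Answer: NULL

Derivation:
Op 1: a = malloc(8) -> a = 0; heap: [0-7 ALLOC][8-61 FREE]
Op 2: b = malloc(11) -> b = 8; heap: [0-7 ALLOC][8-18 ALLOC][19-61 FREE]
Op 3: a = realloc(a, 1) -> a = 0; heap: [0-0 ALLOC][1-7 FREE][8-18 ALLOC][19-61 FREE]
Op 4: free(a) -> (freed a); heap: [0-7 FREE][8-18 ALLOC][19-61 FREE]
Op 5: b = realloc(b, 28) -> b = 8; heap: [0-7 FREE][8-35 ALLOC][36-61 FREE]
malloc(49): first-fit scan over [0-7 FREE][8-35 ALLOC][36-61 FREE] -> NULL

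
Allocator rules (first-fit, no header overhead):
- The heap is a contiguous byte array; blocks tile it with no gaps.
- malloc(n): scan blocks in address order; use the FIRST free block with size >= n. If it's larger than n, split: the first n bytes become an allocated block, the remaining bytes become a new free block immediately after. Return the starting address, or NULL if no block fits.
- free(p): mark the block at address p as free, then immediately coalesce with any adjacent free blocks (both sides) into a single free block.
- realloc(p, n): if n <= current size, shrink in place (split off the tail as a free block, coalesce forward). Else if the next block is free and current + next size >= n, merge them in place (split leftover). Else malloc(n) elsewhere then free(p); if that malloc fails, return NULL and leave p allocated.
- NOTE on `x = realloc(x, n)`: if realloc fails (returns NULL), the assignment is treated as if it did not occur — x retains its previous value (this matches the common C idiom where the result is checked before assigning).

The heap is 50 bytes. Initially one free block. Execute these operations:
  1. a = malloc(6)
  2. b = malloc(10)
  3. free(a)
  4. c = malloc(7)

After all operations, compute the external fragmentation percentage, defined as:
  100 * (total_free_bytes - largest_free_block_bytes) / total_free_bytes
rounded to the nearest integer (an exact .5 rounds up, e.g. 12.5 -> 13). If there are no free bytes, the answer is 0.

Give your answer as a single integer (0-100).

Answer: 18

Derivation:
Op 1: a = malloc(6) -> a = 0; heap: [0-5 ALLOC][6-49 FREE]
Op 2: b = malloc(10) -> b = 6; heap: [0-5 ALLOC][6-15 ALLOC][16-49 FREE]
Op 3: free(a) -> (freed a); heap: [0-5 FREE][6-15 ALLOC][16-49 FREE]
Op 4: c = malloc(7) -> c = 16; heap: [0-5 FREE][6-15 ALLOC][16-22 ALLOC][23-49 FREE]
Free blocks: [6 27] total_free=33 largest=27 -> 100*(33-27)/33 = 600/33 ≈ 18.182 -> rounds to 18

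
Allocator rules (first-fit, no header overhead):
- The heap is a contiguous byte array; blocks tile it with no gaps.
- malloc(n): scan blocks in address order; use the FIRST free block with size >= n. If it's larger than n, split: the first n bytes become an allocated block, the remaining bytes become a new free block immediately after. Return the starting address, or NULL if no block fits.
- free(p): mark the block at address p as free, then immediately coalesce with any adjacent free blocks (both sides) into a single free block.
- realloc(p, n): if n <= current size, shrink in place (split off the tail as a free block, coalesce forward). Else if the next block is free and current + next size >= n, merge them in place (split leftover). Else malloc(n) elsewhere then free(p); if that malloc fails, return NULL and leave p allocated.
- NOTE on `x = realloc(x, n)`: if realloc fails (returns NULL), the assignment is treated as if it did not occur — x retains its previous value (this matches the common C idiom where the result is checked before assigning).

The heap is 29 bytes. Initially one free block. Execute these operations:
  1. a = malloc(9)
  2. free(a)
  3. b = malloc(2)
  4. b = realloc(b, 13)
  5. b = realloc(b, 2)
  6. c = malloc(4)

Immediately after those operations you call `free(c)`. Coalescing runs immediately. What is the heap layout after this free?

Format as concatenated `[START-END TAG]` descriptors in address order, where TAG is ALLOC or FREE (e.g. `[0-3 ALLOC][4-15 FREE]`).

Op 1: a = malloc(9) -> a = 0; heap: [0-8 ALLOC][9-28 FREE]
Op 2: free(a) -> (freed a); heap: [0-28 FREE]
Op 3: b = malloc(2) -> b = 0; heap: [0-1 ALLOC][2-28 FREE]
Op 4: b = realloc(b, 13) -> b = 0; heap: [0-12 ALLOC][13-28 FREE]
Op 5: b = realloc(b, 2) -> b = 0; heap: [0-1 ALLOC][2-28 FREE]
Op 6: c = malloc(4) -> c = 2; heap: [0-1 ALLOC][2-5 ALLOC][6-28 FREE]
free(c): c = 2 -> block [2-5 ALLOC]; mark free, coalesce with adjacent free neighbors -> [0-1 ALLOC][2-28 FREE]

Answer: [0-1 ALLOC][2-28 FREE]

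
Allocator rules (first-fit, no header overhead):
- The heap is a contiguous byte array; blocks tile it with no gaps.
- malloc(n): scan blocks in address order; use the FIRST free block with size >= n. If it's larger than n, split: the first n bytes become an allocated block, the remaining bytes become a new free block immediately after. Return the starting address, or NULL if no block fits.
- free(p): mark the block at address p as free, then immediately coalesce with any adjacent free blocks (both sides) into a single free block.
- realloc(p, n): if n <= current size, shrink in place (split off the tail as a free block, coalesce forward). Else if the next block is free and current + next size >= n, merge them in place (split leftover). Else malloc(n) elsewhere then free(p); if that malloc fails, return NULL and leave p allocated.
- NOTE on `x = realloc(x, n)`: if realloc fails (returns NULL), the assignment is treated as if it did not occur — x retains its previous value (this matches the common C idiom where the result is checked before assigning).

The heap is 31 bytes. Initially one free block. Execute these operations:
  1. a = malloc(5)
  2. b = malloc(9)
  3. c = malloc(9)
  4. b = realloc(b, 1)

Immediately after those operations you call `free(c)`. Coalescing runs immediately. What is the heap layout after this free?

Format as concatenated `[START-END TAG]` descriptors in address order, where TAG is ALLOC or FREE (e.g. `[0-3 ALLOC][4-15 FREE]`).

Answer: [0-4 ALLOC][5-5 ALLOC][6-30 FREE]

Derivation:
Op 1: a = malloc(5) -> a = 0; heap: [0-4 ALLOC][5-30 FREE]
Op 2: b = malloc(9) -> b = 5; heap: [0-4 ALLOC][5-13 ALLOC][14-30 FREE]
Op 3: c = malloc(9) -> c = 14; heap: [0-4 ALLOC][5-13 ALLOC][14-22 ALLOC][23-30 FREE]
Op 4: b = realloc(b, 1) -> b = 5; heap: [0-4 ALLOC][5-5 ALLOC][6-13 FREE][14-22 ALLOC][23-30 FREE]
free(c): c = 14 -> block [14-22 ALLOC]; mark free, coalesce with adjacent free neighbors -> [0-4 ALLOC][5-5 ALLOC][6-30 FREE]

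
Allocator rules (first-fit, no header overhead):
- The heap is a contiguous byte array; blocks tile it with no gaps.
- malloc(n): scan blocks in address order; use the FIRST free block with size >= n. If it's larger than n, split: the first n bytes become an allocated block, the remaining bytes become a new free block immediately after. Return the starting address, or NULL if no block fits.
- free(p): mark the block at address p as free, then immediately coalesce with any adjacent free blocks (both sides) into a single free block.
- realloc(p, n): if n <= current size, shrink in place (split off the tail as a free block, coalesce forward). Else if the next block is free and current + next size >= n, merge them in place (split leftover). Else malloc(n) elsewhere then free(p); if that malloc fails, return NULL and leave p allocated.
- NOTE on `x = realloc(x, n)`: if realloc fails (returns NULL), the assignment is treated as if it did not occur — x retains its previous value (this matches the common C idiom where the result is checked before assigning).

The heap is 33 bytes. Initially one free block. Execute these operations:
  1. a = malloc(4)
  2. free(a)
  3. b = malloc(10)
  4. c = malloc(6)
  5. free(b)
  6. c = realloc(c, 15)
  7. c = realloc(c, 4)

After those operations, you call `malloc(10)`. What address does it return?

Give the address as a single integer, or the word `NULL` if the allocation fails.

Op 1: a = malloc(4) -> a = 0; heap: [0-3 ALLOC][4-32 FREE]
Op 2: free(a) -> (freed a); heap: [0-32 FREE]
Op 3: b = malloc(10) -> b = 0; heap: [0-9 ALLOC][10-32 FREE]
Op 4: c = malloc(6) -> c = 10; heap: [0-9 ALLOC][10-15 ALLOC][16-32 FREE]
Op 5: free(b) -> (freed b); heap: [0-9 FREE][10-15 ALLOC][16-32 FREE]
Op 6: c = realloc(c, 15) -> c = 10; heap: [0-9 FREE][10-24 ALLOC][25-32 FREE]
Op 7: c = realloc(c, 4) -> c = 10; heap: [0-9 FREE][10-13 ALLOC][14-32 FREE]
malloc(10): first-fit scan over [0-9 FREE][10-13 ALLOC][14-32 FREE] -> 0

Answer: 0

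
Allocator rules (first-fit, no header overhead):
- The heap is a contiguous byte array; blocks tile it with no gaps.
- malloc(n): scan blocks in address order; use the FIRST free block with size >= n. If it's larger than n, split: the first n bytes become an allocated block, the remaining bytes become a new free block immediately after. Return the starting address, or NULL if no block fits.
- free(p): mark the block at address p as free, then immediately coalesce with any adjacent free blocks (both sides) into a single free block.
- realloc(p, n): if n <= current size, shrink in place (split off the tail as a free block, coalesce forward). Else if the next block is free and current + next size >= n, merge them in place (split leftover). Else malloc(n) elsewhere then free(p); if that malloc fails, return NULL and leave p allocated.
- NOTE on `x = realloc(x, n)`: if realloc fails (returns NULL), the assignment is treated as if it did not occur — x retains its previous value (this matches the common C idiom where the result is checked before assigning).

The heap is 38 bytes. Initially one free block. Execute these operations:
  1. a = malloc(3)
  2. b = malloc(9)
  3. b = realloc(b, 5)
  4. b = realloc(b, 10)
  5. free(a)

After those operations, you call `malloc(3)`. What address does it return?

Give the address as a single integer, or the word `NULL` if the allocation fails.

Answer: 0

Derivation:
Op 1: a = malloc(3) -> a = 0; heap: [0-2 ALLOC][3-37 FREE]
Op 2: b = malloc(9) -> b = 3; heap: [0-2 ALLOC][3-11 ALLOC][12-37 FREE]
Op 3: b = realloc(b, 5) -> b = 3; heap: [0-2 ALLOC][3-7 ALLOC][8-37 FREE]
Op 4: b = realloc(b, 10) -> b = 3; heap: [0-2 ALLOC][3-12 ALLOC][13-37 FREE]
Op 5: free(a) -> (freed a); heap: [0-2 FREE][3-12 ALLOC][13-37 FREE]
malloc(3): first-fit scan over [0-2 FREE][3-12 ALLOC][13-37 FREE] -> 0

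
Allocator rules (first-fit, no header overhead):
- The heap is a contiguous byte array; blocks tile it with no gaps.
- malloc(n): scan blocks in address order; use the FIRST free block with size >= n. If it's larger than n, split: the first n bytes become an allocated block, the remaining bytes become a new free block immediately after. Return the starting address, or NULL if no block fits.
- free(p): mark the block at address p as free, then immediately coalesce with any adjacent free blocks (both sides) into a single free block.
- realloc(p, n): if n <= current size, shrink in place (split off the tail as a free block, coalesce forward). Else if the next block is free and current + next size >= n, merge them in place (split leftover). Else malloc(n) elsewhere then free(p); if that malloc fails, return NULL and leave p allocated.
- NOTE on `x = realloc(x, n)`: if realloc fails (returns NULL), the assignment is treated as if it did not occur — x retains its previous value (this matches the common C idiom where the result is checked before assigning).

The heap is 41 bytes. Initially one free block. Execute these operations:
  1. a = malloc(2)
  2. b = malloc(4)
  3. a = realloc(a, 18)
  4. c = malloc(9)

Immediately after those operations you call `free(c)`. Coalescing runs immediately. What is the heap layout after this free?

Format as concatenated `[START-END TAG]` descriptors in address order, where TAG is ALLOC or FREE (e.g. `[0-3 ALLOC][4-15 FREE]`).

Answer: [0-1 FREE][2-5 ALLOC][6-23 ALLOC][24-40 FREE]

Derivation:
Op 1: a = malloc(2) -> a = 0; heap: [0-1 ALLOC][2-40 FREE]
Op 2: b = malloc(4) -> b = 2; heap: [0-1 ALLOC][2-5 ALLOC][6-40 FREE]
Op 3: a = realloc(a, 18) -> a = 6; heap: [0-1 FREE][2-5 ALLOC][6-23 ALLOC][24-40 FREE]
Op 4: c = malloc(9) -> c = 24; heap: [0-1 FREE][2-5 ALLOC][6-23 ALLOC][24-32 ALLOC][33-40 FREE]
free(c): c = 24 -> block [24-32 ALLOC]; mark free, coalesce with adjacent free neighbors -> [0-1 FREE][2-5 ALLOC][6-23 ALLOC][24-40 FREE]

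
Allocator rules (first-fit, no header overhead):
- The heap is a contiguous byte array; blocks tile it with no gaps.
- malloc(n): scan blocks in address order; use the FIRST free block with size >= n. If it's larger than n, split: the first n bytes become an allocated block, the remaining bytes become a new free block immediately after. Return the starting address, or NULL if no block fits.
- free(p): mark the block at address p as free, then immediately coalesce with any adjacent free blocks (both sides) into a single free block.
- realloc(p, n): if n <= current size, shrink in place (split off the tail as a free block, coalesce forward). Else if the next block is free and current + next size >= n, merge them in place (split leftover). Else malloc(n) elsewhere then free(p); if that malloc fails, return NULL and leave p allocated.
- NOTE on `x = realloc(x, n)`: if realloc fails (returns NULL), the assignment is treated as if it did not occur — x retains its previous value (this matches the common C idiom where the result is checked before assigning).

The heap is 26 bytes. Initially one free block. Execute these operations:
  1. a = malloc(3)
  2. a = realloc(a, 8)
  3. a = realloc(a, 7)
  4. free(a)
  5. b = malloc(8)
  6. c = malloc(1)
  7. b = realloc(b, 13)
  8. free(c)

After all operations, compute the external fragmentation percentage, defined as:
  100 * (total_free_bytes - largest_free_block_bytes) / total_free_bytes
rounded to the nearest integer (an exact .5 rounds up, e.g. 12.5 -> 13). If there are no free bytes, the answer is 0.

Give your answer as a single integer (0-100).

Op 1: a = malloc(3) -> a = 0; heap: [0-2 ALLOC][3-25 FREE]
Op 2: a = realloc(a, 8) -> a = 0; heap: [0-7 ALLOC][8-25 FREE]
Op 3: a = realloc(a, 7) -> a = 0; heap: [0-6 ALLOC][7-25 FREE]
Op 4: free(a) -> (freed a); heap: [0-25 FREE]
Op 5: b = malloc(8) -> b = 0; heap: [0-7 ALLOC][8-25 FREE]
Op 6: c = malloc(1) -> c = 8; heap: [0-7 ALLOC][8-8 ALLOC][9-25 FREE]
Op 7: b = realloc(b, 13) -> b = 9; heap: [0-7 FREE][8-8 ALLOC][9-21 ALLOC][22-25 FREE]
Op 8: free(c) -> (freed c); heap: [0-8 FREE][9-21 ALLOC][22-25 FREE]
Free blocks: [9 4] total_free=13 largest=9 -> 100*(13-9)/13 = 400/13 ≈ 30.769 -> rounds to 31

Answer: 31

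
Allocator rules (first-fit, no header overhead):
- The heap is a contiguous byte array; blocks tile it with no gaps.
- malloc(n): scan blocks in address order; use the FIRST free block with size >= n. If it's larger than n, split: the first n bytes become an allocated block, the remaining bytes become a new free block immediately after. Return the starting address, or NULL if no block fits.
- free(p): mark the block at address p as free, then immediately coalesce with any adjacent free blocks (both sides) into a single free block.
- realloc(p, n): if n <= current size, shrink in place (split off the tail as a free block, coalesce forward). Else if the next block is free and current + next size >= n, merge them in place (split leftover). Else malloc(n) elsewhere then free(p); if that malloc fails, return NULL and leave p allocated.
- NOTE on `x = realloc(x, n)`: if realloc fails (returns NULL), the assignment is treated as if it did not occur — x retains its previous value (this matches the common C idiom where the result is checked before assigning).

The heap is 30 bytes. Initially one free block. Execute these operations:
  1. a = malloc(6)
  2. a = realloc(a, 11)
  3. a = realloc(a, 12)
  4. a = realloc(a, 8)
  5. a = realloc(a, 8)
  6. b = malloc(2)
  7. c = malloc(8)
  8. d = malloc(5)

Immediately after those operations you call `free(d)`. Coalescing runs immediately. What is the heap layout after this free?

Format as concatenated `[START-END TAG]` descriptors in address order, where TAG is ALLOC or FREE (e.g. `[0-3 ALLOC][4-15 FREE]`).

Answer: [0-7 ALLOC][8-9 ALLOC][10-17 ALLOC][18-29 FREE]

Derivation:
Op 1: a = malloc(6) -> a = 0; heap: [0-5 ALLOC][6-29 FREE]
Op 2: a = realloc(a, 11) -> a = 0; heap: [0-10 ALLOC][11-29 FREE]
Op 3: a = realloc(a, 12) -> a = 0; heap: [0-11 ALLOC][12-29 FREE]
Op 4: a = realloc(a, 8) -> a = 0; heap: [0-7 ALLOC][8-29 FREE]
Op 5: a = realloc(a, 8) -> a = 0; heap: [0-7 ALLOC][8-29 FREE]
Op 6: b = malloc(2) -> b = 8; heap: [0-7 ALLOC][8-9 ALLOC][10-29 FREE]
Op 7: c = malloc(8) -> c = 10; heap: [0-7 ALLOC][8-9 ALLOC][10-17 ALLOC][18-29 FREE]
Op 8: d = malloc(5) -> d = 18; heap: [0-7 ALLOC][8-9 ALLOC][10-17 ALLOC][18-22 ALLOC][23-29 FREE]
free(d): d = 18 -> block [18-22 ALLOC]; mark free, coalesce with adjacent free neighbors -> [0-7 ALLOC][8-9 ALLOC][10-17 ALLOC][18-29 FREE]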